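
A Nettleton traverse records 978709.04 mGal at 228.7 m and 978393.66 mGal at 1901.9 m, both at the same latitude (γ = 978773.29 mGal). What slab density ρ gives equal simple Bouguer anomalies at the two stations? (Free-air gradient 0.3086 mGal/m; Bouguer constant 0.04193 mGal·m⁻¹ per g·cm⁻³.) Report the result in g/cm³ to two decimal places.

2.86

Δg_obs = 978393.66 − 978709.04 = -315.38 mGal over Δh = 1901.9 − 228.7 = 1673.2 m
Equal Bouguer anomalies ⇒ Δg_obs + (0.3086 − 0.04193ρ)·Δh = 0
0.3086 − 0.04193ρ = −Δg_obs/Δh = 0.18849
ρ = (0.3086 − 0.18849) / 0.04193 = 2.86 g/cm³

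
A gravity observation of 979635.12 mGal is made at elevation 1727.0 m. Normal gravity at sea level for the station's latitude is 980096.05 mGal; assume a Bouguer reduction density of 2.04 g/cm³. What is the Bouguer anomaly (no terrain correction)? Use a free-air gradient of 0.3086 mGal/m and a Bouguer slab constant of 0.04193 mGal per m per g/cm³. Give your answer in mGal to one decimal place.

-75.7

Free-air correction = 0.3086 × 1727.0 = 532.95 mGal
Free-air anomaly = 979635.12 − 980096.05 + (532.95) = 72.02 mGal
Bouguer slab correction = 0.04193 × 2.04 × 1727.0 = 147.72 mGal
Simple Bouguer anomaly = 72.02 − (147.72) = -75.70 mGal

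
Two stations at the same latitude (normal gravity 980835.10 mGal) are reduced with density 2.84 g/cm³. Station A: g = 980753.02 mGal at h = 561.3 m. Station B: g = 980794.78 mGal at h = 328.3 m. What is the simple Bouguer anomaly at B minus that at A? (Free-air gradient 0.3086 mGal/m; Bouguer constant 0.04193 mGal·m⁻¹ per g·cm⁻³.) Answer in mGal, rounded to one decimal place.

-2.4

Δg_SB(A) = 980753.02 − 980835.10 + 0.3086×561.3 − 0.04193×2.84×561.3 = 24.30 mGal
Δg_SB(B) = 980794.78 − 980835.10 + 0.3086×328.3 − 0.04193×2.84×328.3 = 21.90 mGal
Difference = 21.90 − (24.30) = -2.40 mGal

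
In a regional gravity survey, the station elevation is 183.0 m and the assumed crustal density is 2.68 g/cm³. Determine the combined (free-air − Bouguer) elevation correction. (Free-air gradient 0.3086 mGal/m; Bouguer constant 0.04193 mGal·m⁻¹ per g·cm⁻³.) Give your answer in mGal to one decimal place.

35.9

Combined gradient = 0.3086 − 0.04193 × 2.68 = 0.1962276 mGal/m
Combined elevation correction = 0.1962276 × 183.0 = 35.9 mGal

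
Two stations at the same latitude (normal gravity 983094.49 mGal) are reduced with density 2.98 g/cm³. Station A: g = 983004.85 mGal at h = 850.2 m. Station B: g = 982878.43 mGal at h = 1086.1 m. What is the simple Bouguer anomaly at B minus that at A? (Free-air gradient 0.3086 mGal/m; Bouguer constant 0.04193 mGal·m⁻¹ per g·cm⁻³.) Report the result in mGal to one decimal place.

-83.1

Δg_SB(A) = 983004.85 − 983094.49 + 0.3086×850.2 − 0.04193×2.98×850.2 = 66.50 mGal
Δg_SB(B) = 982878.43 − 983094.49 + 0.3086×1086.1 − 0.04193×2.98×1086.1 = -16.60 mGal
Difference = -16.60 − (66.50) = -83.10 mGal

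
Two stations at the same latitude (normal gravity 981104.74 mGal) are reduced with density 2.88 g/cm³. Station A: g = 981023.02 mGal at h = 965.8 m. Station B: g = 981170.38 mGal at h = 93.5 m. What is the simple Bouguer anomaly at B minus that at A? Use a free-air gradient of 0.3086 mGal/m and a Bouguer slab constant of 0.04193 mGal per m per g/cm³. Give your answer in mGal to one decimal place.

Δg_SB(A) = 981023.02 − 981104.74 + 0.3086×965.8 − 0.04193×2.88×965.8 = 99.70 mGal
Δg_SB(B) = 981170.38 − 981104.74 + 0.3086×93.5 − 0.04193×2.88×93.5 = 83.20 mGal
Difference = 83.20 − (99.70) = -16.50 mGal

-16.5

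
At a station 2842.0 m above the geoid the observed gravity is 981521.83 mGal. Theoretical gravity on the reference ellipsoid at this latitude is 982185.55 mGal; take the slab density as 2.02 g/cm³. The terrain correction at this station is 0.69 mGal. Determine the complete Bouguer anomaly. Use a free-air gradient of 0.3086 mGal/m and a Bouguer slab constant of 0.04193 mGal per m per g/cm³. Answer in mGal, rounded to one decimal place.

Free-air correction = 0.3086 × 2842.0 = 877.04 mGal
Free-air anomaly = 981521.83 − 982185.55 + (877.04) = 213.32 mGal
Bouguer slab correction = 0.04193 × 2.02 × 2842.0 = 240.71 mGal
Simple Bouguer anomaly = 213.32 − (240.71) = -27.39 mGal
Complete Bouguer anomaly = -27.39 + 0.69 = -26.70 mGal

-26.7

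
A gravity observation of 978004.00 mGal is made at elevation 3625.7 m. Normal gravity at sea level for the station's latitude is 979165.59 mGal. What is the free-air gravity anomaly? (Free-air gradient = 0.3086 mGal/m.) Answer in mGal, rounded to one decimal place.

-42.7

Free-air correction = 0.3086 × 3625.7 = 1118.89 mGal
Free-air anomaly = 978004.00 − 979165.59 + (1118.89) = -42.70 mGal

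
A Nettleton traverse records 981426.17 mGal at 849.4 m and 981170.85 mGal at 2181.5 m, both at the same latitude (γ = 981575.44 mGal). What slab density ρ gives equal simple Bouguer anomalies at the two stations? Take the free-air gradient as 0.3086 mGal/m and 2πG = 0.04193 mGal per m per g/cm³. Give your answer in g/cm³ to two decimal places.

2.79

Δg_obs = 981170.85 − 981426.17 = -255.32 mGal over Δh = 2181.5 − 849.4 = 1332.1 m
Equal Bouguer anomalies ⇒ Δg_obs + (0.3086 − 0.04193ρ)·Δh = 0
0.3086 − 0.04193ρ = −Δg_obs/Δh = 0.19167
ρ = (0.3086 − 0.19167) / 0.04193 = 2.79 g/cm³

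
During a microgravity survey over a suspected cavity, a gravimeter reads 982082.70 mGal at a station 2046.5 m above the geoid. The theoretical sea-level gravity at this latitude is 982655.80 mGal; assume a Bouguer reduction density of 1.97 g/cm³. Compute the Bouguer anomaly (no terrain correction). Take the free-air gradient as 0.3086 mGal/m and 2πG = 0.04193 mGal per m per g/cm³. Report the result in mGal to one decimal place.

Free-air correction = 0.3086 × 2046.5 = 631.55 mGal
Free-air anomaly = 982082.70 − 982655.80 + (631.55) = 58.45 mGal
Bouguer slab correction = 0.04193 × 1.97 × 2046.5 = 169.05 mGal
Simple Bouguer anomaly = 58.45 − (169.05) = -110.60 mGal

-110.6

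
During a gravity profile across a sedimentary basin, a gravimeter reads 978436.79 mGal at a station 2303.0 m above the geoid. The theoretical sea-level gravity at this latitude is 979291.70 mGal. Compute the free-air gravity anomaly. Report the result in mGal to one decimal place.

Free-air correction = 0.3086 × 2303.0 = 710.71 mGal
Free-air anomaly = 978436.79 − 979291.70 + (710.71) = -144.20 mGal

-144.2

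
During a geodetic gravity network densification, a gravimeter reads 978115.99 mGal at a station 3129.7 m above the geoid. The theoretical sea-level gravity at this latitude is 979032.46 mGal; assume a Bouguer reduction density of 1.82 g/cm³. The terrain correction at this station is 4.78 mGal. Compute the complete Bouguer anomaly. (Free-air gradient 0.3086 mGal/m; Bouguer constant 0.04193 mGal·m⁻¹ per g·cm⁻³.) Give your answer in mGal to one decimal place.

-184.7

Free-air correction = 0.3086 × 3129.7 = 965.83 mGal
Free-air anomaly = 978115.99 − 979032.46 + (965.83) = 49.36 mGal
Bouguer slab correction = 0.04193 × 1.82 × 3129.7 = 238.84 mGal
Simple Bouguer anomaly = 49.36 − (238.84) = -189.48 mGal
Complete Bouguer anomaly = -189.48 + 4.78 = -184.70 mGal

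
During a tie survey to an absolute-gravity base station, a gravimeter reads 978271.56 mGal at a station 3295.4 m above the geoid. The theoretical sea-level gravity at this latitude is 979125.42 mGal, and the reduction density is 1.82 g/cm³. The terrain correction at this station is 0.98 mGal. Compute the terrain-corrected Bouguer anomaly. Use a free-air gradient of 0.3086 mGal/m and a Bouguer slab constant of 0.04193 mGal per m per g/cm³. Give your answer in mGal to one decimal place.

Free-air correction = 0.3086 × 3295.4 = 1016.96 mGal
Free-air anomaly = 978271.56 − 979125.42 + (1016.96) = 163.10 mGal
Bouguer slab correction = 0.04193 × 1.82 × 3295.4 = 251.48 mGal
Simple Bouguer anomaly = 163.10 − (251.48) = -88.38 mGal
Complete Bouguer anomaly = -88.38 + 0.98 = -87.40 mGal

-87.4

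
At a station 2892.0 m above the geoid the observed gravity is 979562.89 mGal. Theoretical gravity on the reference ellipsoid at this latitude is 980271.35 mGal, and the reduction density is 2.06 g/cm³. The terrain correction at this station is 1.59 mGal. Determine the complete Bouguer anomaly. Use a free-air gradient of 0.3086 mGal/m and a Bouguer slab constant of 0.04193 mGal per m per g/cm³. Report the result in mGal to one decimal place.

-64.2

Free-air correction = 0.3086 × 2892.0 = 892.47 mGal
Free-air anomaly = 979562.89 − 980271.35 + (892.47) = 184.01 mGal
Bouguer slab correction = 0.04193 × 2.06 × 2892.0 = 249.80 mGal
Simple Bouguer anomaly = 184.01 − (249.80) = -65.79 mGal
Complete Bouguer anomaly = -65.79 + 1.59 = -64.20 mGal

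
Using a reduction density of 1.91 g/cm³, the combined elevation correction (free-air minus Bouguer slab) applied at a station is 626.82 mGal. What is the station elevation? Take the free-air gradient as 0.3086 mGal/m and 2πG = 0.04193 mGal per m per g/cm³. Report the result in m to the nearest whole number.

Combined gradient = 0.3086 − 0.04193 × 1.91 = 0.2285137 mGal/m
h = 626.82 / 0.2285137 = 2743.03 m

2743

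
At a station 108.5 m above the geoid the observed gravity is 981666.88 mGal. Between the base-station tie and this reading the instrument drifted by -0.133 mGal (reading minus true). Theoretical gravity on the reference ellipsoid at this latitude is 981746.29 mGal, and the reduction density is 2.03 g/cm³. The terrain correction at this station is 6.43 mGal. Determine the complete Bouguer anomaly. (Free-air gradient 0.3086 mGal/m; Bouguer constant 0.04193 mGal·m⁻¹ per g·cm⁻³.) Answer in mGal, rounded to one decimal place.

-48.6

Drift-corrected reading = 981666.88 − (-0.133) = 981667.013 mGal
Free-air correction = 0.3086 × 108.5 = 33.48 mGal
Free-air anomaly = 981667.013 − 981746.29 + (33.48) = -45.797 mGal
Bouguer slab correction = 0.04193 × 2.03 × 108.5 = 9.24 mGal
Simple Bouguer anomaly = -45.797 − (9.24) = -55.037 mGal
Complete Bouguer anomaly = -55.037 + 6.43 = -48.607 mGal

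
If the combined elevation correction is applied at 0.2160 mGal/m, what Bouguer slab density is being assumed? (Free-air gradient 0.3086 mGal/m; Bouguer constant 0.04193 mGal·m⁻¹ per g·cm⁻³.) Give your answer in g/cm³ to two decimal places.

2.21

0.2160 = 0.3086 − 0.04193 × ρ
ρ = (0.3086 − 0.2160) / 0.04193 = 2.21 g/cm³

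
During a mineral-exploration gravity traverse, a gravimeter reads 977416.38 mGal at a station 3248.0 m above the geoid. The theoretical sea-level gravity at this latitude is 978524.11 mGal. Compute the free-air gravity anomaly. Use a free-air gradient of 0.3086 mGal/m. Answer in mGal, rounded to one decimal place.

Free-air correction = 0.3086 × 3248.0 = 1002.33 mGal
Free-air anomaly = 977416.38 − 978524.11 + (1002.33) = -105.40 mGal

-105.4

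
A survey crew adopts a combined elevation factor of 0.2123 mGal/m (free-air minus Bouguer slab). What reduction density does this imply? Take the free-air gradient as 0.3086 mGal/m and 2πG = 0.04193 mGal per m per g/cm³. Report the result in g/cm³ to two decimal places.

0.2123 = 0.3086 − 0.04193 × ρ
ρ = (0.3086 − 0.2123) / 0.04193 = 2.30 g/cm³

2.30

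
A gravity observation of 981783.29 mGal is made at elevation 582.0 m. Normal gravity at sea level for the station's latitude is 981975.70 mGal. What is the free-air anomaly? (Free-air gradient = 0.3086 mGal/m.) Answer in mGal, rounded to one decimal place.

-12.8

Free-air correction = 0.3086 × 582.0 = 179.61 mGal
Free-air anomaly = 981783.29 − 981975.70 + (179.61) = -12.80 mGal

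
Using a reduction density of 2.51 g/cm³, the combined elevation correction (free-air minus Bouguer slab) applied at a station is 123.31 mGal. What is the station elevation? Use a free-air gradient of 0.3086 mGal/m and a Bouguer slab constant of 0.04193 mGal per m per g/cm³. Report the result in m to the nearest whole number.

606

Combined gradient = 0.3086 − 0.04193 × 2.51 = 0.2033557 mGal/m
h = 123.31 / 0.2033557 = 606.38 m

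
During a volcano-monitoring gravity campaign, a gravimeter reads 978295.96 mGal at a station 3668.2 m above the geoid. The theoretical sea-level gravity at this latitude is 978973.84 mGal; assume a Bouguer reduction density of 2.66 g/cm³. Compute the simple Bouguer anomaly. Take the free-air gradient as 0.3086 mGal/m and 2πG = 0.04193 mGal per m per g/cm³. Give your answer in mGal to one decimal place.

45.0

Free-air correction = 0.3086 × 3668.2 = 1132.01 mGal
Free-air anomaly = 978295.96 − 978973.84 + (1132.01) = 454.13 mGal
Bouguer slab correction = 0.04193 × 2.66 × 3668.2 = 409.13 mGal
Simple Bouguer anomaly = 454.13 − (409.13) = 45.00 mGal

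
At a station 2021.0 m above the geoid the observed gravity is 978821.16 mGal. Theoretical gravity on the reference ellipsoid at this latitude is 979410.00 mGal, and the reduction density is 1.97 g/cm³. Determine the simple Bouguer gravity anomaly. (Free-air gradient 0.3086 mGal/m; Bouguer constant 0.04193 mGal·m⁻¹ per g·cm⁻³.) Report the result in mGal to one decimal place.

-132.1

Free-air correction = 0.3086 × 2021.0 = 623.68 mGal
Free-air anomaly = 978821.16 − 979410.00 + (623.68) = 34.84 mGal
Bouguer slab correction = 0.04193 × 1.97 × 2021.0 = 166.94 mGal
Simple Bouguer anomaly = 34.84 − (166.94) = -132.10 mGal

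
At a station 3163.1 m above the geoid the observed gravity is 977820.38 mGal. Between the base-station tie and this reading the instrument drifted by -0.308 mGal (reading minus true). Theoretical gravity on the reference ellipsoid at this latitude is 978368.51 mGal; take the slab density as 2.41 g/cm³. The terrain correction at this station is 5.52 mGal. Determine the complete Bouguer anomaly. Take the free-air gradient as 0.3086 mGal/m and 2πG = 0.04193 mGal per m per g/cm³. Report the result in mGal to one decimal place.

Drift-corrected reading = 977820.38 − (-0.308) = 977820.688 mGal
Free-air correction = 0.3086 × 3163.1 = 976.13 mGal
Free-air anomaly = 977820.688 − 978368.51 + (976.13) = 428.308 mGal
Bouguer slab correction = 0.04193 × 2.41 × 3163.1 = 319.64 mGal
Simple Bouguer anomaly = 428.308 − (319.64) = 108.668 mGal
Complete Bouguer anomaly = 108.668 + 5.52 = 114.188 mGal

114.2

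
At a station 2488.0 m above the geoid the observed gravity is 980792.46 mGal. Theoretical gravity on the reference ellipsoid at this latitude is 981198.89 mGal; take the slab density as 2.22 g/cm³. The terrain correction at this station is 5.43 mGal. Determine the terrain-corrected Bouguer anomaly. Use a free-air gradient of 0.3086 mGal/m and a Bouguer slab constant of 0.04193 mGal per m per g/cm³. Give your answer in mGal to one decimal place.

Free-air correction = 0.3086 × 2488.0 = 767.80 mGal
Free-air anomaly = 980792.46 − 981198.89 + (767.80) = 361.37 mGal
Bouguer slab correction = 0.04193 × 2.22 × 2488.0 = 231.59 mGal
Simple Bouguer anomaly = 361.37 − (231.59) = 129.78 mGal
Complete Bouguer anomaly = 129.78 + 5.43 = 135.21 mGal

135.2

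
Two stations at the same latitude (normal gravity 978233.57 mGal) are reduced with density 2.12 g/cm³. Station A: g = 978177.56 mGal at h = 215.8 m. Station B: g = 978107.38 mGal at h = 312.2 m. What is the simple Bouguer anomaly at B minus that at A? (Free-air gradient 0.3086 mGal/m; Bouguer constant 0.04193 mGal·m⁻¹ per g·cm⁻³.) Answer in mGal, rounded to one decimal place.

-49.0

Δg_SB(A) = 978177.56 − 978233.57 + 0.3086×215.8 − 0.04193×2.12×215.8 = -8.60 mGal
Δg_SB(B) = 978107.38 − 978233.57 + 0.3086×312.2 − 0.04193×2.12×312.2 = -57.60 mGal
Difference = -57.60 − (-8.60) = -49.00 mGal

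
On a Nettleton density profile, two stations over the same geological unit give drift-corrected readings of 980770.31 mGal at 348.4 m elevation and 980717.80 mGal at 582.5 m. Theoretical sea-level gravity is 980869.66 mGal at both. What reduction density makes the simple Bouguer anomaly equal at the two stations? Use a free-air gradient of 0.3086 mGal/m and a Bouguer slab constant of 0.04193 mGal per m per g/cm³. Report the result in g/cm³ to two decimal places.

2.01

Δg_obs = 980717.80 − 980770.31 = -52.51 mGal over Δh = 582.5 − 348.4 = 234.1 m
Equal Bouguer anomalies ⇒ Δg_obs + (0.3086 − 0.04193ρ)·Δh = 0
0.3086 − 0.04193ρ = −Δg_obs/Δh = 0.22431
ρ = (0.3086 − 0.22431) / 0.04193 = 2.01 g/cm³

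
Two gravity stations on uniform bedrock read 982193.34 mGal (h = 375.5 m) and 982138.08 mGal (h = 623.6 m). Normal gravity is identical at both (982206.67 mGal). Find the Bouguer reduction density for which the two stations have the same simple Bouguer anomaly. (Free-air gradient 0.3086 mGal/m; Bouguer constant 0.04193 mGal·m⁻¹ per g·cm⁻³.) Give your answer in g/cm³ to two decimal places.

2.05

Δg_obs = 982138.08 − 982193.34 = -55.26 mGal over Δh = 623.6 − 375.5 = 248.1 m
Equal Bouguer anomalies ⇒ Δg_obs + (0.3086 − 0.04193ρ)·Δh = 0
0.3086 − 0.04193ρ = −Δg_obs/Δh = 0.22273
ρ = (0.3086 − 0.22273) / 0.04193 = 2.05 g/cm³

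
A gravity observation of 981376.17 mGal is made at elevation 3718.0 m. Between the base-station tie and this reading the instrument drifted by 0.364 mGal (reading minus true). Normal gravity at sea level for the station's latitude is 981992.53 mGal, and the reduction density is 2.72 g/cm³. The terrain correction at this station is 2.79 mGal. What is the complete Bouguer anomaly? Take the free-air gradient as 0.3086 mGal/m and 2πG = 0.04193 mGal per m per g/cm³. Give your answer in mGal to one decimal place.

109.4

Drift-corrected reading = 981376.17 − (0.364) = 981375.806 mGal
Free-air correction = 0.3086 × 3718.0 = 1147.37 mGal
Free-air anomaly = 981375.806 − 981992.53 + (1147.37) = 530.646 mGal
Bouguer slab correction = 0.04193 × 2.72 × 3718.0 = 424.04 mGal
Simple Bouguer anomaly = 530.646 − (424.04) = 106.606 mGal
Complete Bouguer anomaly = 106.606 + 2.79 = 109.396 mGal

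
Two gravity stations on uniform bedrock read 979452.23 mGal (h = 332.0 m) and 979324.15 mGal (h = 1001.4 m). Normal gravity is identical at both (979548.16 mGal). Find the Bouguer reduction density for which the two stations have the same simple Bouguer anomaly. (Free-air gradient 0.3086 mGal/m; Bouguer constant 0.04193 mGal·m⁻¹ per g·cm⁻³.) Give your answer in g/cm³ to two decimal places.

2.80

Δg_obs = 979324.15 − 979452.23 = -128.08 mGal over Δh = 1001.4 − 332.0 = 669.4 m
Equal Bouguer anomalies ⇒ Δg_obs + (0.3086 − 0.04193ρ)·Δh = 0
0.3086 − 0.04193ρ = −Δg_obs/Δh = 0.19134
ρ = (0.3086 − 0.19134) / 0.04193 = 2.80 g/cm³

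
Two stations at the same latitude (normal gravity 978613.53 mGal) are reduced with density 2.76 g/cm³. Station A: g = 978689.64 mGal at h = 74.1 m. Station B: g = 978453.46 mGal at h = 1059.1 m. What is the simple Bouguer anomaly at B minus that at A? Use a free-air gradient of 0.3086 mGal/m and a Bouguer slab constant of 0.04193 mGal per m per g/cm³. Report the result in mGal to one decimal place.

Δg_SB(A) = 978689.64 − 978613.53 + 0.3086×74.1 − 0.04193×2.76×74.1 = 90.40 mGal
Δg_SB(B) = 978453.46 − 978613.53 + 0.3086×1059.1 − 0.04193×2.76×1059.1 = 44.20 mGal
Difference = 44.20 − (90.40) = -46.20 mGal

-46.2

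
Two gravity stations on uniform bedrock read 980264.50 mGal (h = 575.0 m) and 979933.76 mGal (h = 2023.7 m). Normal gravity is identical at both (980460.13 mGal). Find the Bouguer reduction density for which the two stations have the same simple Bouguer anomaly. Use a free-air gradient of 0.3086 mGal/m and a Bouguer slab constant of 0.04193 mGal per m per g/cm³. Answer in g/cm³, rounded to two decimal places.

1.92

Δg_obs = 979933.76 − 980264.50 = -330.74 mGal over Δh = 2023.7 − 575.0 = 1448.7 m
Equal Bouguer anomalies ⇒ Δg_obs + (0.3086 − 0.04193ρ)·Δh = 0
0.3086 − 0.04193ρ = −Δg_obs/Δh = 0.22830
ρ = (0.3086 − 0.22830) / 0.04193 = 1.92 g/cm³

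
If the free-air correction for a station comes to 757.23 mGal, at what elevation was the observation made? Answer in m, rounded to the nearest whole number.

2454

h = 757.23 / 0.3086 = 2453.76 m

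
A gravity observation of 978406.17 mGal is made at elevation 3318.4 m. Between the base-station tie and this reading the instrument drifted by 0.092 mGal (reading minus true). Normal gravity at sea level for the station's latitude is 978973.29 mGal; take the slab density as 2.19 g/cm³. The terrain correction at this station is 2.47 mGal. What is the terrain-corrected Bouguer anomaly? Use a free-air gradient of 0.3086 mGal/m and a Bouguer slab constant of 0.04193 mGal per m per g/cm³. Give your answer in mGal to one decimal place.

Drift-corrected reading = 978406.17 − (0.092) = 978406.078 mGal
Free-air correction = 0.3086 × 3318.4 = 1024.06 mGal
Free-air anomaly = 978406.078 − 978973.29 + (1024.06) = 456.848 mGal
Bouguer slab correction = 0.04193 × 2.19 × 3318.4 = 304.72 mGal
Simple Bouguer anomaly = 456.848 − (304.72) = 152.128 mGal
Complete Bouguer anomaly = 152.128 + 2.47 = 154.598 mGal

154.6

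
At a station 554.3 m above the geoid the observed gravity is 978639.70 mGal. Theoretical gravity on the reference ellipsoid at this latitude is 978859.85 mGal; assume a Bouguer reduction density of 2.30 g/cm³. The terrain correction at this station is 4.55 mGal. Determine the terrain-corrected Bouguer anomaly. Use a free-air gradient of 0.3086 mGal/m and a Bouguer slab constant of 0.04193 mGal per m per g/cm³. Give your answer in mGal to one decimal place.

-98.0

Free-air correction = 0.3086 × 554.3 = 171.06 mGal
Free-air anomaly = 978639.70 − 978859.85 + (171.06) = -49.09 mGal
Bouguer slab correction = 0.04193 × 2.30 × 554.3 = 53.46 mGal
Simple Bouguer anomaly = -49.09 − (53.46) = -102.55 mGal
Complete Bouguer anomaly = -102.55 + 4.55 = -98.00 mGal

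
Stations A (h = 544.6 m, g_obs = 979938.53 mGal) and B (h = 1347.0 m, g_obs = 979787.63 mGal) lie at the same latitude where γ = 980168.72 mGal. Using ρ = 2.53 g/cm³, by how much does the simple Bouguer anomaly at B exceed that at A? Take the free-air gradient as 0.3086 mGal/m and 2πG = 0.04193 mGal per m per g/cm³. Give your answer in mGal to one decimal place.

11.6

Δg_SB(A) = 979938.53 − 980168.72 + 0.3086×544.6 − 0.04193×2.53×544.6 = -119.90 mGal
Δg_SB(B) = 979787.63 − 980168.72 + 0.3086×1347.0 − 0.04193×2.53×1347.0 = -108.30 mGal
Difference = -108.30 − (-119.90) = 11.60 mGal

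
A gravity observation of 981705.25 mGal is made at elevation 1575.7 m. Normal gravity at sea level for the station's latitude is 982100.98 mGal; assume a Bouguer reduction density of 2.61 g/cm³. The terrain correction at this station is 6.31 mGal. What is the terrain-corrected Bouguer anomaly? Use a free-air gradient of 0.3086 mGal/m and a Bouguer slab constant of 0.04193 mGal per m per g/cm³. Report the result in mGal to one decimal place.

-75.6

Free-air correction = 0.3086 × 1575.7 = 486.26 mGal
Free-air anomaly = 981705.25 − 982100.98 + (486.26) = 90.53 mGal
Bouguer slab correction = 0.04193 × 2.61 × 1575.7 = 172.44 mGal
Simple Bouguer anomaly = 90.53 − (172.44) = -81.91 mGal
Complete Bouguer anomaly = -81.91 + 6.31 = -75.60 mGal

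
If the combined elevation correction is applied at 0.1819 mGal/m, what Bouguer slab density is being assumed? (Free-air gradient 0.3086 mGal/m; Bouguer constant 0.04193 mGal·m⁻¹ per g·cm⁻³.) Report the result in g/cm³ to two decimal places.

0.1819 = 0.3086 − 0.04193 × ρ
ρ = (0.3086 − 0.1819) / 0.04193 = 3.02 g/cm³

3.02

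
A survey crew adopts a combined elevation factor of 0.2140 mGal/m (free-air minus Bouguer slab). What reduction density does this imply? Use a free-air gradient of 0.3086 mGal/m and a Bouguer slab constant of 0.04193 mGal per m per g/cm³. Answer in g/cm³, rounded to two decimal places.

2.26

0.2140 = 0.3086 − 0.04193 × ρ
ρ = (0.3086 − 0.2140) / 0.04193 = 2.26 g/cm³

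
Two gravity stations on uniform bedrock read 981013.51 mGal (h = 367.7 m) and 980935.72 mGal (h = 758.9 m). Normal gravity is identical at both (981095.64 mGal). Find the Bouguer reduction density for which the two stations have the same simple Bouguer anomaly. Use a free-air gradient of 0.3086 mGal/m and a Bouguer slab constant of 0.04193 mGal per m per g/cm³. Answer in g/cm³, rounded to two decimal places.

2.62

Δg_obs = 980935.72 − 981013.51 = -77.79 mGal over Δh = 758.9 − 367.7 = 391.2 m
Equal Bouguer anomalies ⇒ Δg_obs + (0.3086 − 0.04193ρ)·Δh = 0
0.3086 − 0.04193ρ = −Δg_obs/Δh = 0.19885
ρ = (0.3086 − 0.19885) / 0.04193 = 2.62 g/cm³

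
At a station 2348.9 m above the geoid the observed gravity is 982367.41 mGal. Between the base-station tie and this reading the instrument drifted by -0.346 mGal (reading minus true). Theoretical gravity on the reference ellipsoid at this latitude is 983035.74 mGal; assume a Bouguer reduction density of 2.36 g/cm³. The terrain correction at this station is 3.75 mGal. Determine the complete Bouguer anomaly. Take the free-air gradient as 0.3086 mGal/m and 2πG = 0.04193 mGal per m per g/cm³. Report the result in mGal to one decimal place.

-171.8

Drift-corrected reading = 982367.41 − (-0.346) = 982367.756 mGal
Free-air correction = 0.3086 × 2348.9 = 724.87 mGal
Free-air anomaly = 982367.756 − 983035.74 + (724.87) = 56.886 mGal
Bouguer slab correction = 0.04193 × 2.36 × 2348.9 = 232.43 mGal
Simple Bouguer anomaly = 56.886 − (232.43) = -175.544 mGal
Complete Bouguer anomaly = -175.544 + 3.75 = -171.794 mGal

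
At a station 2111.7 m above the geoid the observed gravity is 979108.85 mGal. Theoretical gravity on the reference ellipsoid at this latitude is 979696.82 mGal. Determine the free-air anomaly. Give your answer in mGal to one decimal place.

63.7

Free-air correction = 0.3086 × 2111.7 = 651.67 mGal
Free-air anomaly = 979108.85 − 979696.82 + (651.67) = 63.70 mGal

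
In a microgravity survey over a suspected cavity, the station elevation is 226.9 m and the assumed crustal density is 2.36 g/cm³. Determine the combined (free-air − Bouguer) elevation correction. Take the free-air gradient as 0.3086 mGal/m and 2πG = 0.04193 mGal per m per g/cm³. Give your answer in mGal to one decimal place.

Combined gradient = 0.3086 − 0.04193 × 2.36 = 0.2096452 mGal/m
Combined elevation correction = 0.2096452 × 226.9 = 47.6 mGal

47.6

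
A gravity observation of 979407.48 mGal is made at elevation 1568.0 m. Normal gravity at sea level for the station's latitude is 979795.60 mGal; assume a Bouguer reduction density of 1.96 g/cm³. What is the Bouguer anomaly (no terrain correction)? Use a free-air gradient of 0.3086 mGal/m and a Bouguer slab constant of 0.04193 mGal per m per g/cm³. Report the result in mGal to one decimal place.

-33.1

Free-air correction = 0.3086 × 1568.0 = 483.88 mGal
Free-air anomaly = 979407.48 − 979795.60 + (483.88) = 95.76 mGal
Bouguer slab correction = 0.04193 × 1.96 × 1568.0 = 128.86 mGal
Simple Bouguer anomaly = 95.76 − (128.86) = -33.10 mGal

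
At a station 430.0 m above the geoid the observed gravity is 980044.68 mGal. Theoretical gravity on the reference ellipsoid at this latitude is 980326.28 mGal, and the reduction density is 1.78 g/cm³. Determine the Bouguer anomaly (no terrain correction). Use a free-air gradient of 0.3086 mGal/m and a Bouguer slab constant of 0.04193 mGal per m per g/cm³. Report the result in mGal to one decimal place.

Free-air correction = 0.3086 × 430.0 = 132.70 mGal
Free-air anomaly = 980044.68 − 980326.28 + (132.70) = -148.90 mGal
Bouguer slab correction = 0.04193 × 1.78 × 430.0 = 32.09 mGal
Simple Bouguer anomaly = -148.90 − (32.09) = -180.99 mGal

-181.0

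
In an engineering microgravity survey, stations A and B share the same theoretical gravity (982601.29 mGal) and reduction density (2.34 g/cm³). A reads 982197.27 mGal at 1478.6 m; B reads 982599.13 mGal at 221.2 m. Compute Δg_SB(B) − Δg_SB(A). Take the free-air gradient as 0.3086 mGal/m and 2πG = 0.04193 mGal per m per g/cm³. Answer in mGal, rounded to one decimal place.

137.2

Δg_SB(A) = 982197.27 − 982601.29 + 0.3086×1478.6 − 0.04193×2.34×1478.6 = -92.80 mGal
Δg_SB(B) = 982599.13 − 982601.29 + 0.3086×221.2 − 0.04193×2.34×221.2 = 44.40 mGal
Difference = 44.40 − (-92.80) = 137.20 mGal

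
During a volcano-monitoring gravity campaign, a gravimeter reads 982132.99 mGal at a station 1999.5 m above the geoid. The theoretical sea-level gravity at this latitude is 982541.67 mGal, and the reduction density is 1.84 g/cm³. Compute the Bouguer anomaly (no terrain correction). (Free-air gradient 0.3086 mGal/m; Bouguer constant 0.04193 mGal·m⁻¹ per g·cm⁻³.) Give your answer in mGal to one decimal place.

54.1

Free-air correction = 0.3086 × 1999.5 = 617.05 mGal
Free-air anomaly = 982132.99 − 982541.67 + (617.05) = 208.37 mGal
Bouguer slab correction = 0.04193 × 1.84 × 1999.5 = 154.26 mGal
Simple Bouguer anomaly = 208.37 − (154.26) = 54.11 mGal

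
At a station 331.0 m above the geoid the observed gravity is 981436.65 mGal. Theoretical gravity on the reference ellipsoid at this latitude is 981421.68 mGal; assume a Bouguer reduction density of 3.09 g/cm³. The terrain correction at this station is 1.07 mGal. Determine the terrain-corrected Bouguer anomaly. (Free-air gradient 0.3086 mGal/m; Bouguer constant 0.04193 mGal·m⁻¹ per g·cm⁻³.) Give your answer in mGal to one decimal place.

Free-air correction = 0.3086 × 331.0 = 102.15 mGal
Free-air anomaly = 981436.65 − 981421.68 + (102.15) = 117.12 mGal
Bouguer slab correction = 0.04193 × 3.09 × 331.0 = 42.89 mGal
Simple Bouguer anomaly = 117.12 − (42.89) = 74.23 mGal
Complete Bouguer anomaly = 74.23 + 1.07 = 75.30 mGal

75.3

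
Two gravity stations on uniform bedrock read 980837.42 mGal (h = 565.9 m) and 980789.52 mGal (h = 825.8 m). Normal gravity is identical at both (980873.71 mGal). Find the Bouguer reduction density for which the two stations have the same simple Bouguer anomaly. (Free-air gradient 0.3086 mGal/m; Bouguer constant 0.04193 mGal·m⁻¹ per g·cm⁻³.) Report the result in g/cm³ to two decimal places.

2.96

Δg_obs = 980789.52 − 980837.42 = -47.90 mGal over Δh = 825.8 − 565.9 = 259.9 m
Equal Bouguer anomalies ⇒ Δg_obs + (0.3086 − 0.04193ρ)·Δh = 0
0.3086 − 0.04193ρ = −Δg_obs/Δh = 0.18430
ρ = (0.3086 − 0.18430) / 0.04193 = 2.96 g/cm³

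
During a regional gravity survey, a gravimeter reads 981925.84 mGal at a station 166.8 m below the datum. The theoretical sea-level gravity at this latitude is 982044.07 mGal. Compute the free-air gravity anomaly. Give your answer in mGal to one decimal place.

-169.7

Free-air correction = 0.3086 × -166.8 = -51.47 mGal
Free-air anomaly = 981925.84 − 982044.07 + (-51.47) = -169.70 mGal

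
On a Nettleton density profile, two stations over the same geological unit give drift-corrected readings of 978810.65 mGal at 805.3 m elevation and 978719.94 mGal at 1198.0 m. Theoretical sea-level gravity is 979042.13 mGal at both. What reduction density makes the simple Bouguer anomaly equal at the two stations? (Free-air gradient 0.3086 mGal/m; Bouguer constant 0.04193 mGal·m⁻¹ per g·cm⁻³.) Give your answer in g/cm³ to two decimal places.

Δg_obs = 978719.94 − 978810.65 = -90.71 mGal over Δh = 1198.0 − 805.3 = 392.7 m
Equal Bouguer anomalies ⇒ Δg_obs + (0.3086 − 0.04193ρ)·Δh = 0
0.3086 − 0.04193ρ = −Δg_obs/Δh = 0.23099
ρ = (0.3086 − 0.23099) / 0.04193 = 1.85 g/cm³

1.85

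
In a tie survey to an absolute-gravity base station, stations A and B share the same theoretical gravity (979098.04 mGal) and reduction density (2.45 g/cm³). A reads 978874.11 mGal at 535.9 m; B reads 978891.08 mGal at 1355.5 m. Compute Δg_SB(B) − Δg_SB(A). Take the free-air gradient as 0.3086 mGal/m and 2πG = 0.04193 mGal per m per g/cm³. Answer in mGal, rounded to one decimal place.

Δg_SB(A) = 978874.11 − 979098.04 + 0.3086×535.9 − 0.04193×2.45×535.9 = -113.60 mGal
Δg_SB(B) = 978891.08 − 979098.04 + 0.3086×1355.5 − 0.04193×2.45×1355.5 = 72.10 mGal
Difference = 72.10 − (-113.60) = 185.70 mGal

185.7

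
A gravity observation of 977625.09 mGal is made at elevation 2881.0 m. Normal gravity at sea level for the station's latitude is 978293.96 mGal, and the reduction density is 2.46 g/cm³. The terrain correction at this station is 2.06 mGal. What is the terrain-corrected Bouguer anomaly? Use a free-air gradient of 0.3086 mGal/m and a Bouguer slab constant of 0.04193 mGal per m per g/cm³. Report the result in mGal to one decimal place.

Free-air correction = 0.3086 × 2881.0 = 889.08 mGal
Free-air anomaly = 977625.09 − 978293.96 + (889.08) = 220.21 mGal
Bouguer slab correction = 0.04193 × 2.46 × 2881.0 = 297.17 mGal
Simple Bouguer anomaly = 220.21 − (297.17) = -76.96 mGal
Complete Bouguer anomaly = -76.96 + 2.06 = -74.90 mGal

-74.9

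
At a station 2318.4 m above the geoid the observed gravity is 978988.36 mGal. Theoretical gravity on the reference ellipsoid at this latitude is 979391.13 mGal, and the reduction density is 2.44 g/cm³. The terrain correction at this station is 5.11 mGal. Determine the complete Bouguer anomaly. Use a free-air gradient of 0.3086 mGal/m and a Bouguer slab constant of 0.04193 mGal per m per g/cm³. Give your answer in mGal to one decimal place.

Free-air correction = 0.3086 × 2318.4 = 715.46 mGal
Free-air anomaly = 978988.36 − 979391.13 + (715.46) = 312.69 mGal
Bouguer slab correction = 0.04193 × 2.44 × 2318.4 = 237.19 mGal
Simple Bouguer anomaly = 312.69 − (237.19) = 75.50 mGal
Complete Bouguer anomaly = 75.50 + 5.11 = 80.61 mGal

80.6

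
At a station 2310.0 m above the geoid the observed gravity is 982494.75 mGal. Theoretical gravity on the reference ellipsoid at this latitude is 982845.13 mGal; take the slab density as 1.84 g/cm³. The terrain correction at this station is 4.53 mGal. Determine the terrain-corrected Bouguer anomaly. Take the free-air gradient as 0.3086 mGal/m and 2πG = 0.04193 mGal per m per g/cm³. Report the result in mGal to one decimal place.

Free-air correction = 0.3086 × 2310.0 = 712.87 mGal
Free-air anomaly = 982494.75 − 982845.13 + (712.87) = 362.49 mGal
Bouguer slab correction = 0.04193 × 1.84 × 2310.0 = 178.22 mGal
Simple Bouguer anomaly = 362.49 − (178.22) = 184.27 mGal
Complete Bouguer anomaly = 184.27 + 4.53 = 188.80 mGal

188.8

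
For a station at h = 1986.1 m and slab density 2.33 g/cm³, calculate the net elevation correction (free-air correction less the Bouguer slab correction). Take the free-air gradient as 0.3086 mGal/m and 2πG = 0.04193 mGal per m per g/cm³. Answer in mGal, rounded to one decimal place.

Combined gradient = 0.3086 − 0.04193 × 2.33 = 0.2109031 mGal/m
Combined elevation correction = 0.2109031 × 1986.1 = 418.9 mGal

418.9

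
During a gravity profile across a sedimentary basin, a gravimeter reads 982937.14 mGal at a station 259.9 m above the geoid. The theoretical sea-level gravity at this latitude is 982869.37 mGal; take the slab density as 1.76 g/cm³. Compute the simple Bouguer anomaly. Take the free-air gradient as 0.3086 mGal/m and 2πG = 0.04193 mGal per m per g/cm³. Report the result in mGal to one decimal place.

128.8

Free-air correction = 0.3086 × 259.9 = 80.21 mGal
Free-air anomaly = 982937.14 − 982869.37 + (80.21) = 147.98 mGal
Bouguer slab correction = 0.04193 × 1.76 × 259.9 = 19.18 mGal
Simple Bouguer anomaly = 147.98 − (19.18) = 128.80 mGal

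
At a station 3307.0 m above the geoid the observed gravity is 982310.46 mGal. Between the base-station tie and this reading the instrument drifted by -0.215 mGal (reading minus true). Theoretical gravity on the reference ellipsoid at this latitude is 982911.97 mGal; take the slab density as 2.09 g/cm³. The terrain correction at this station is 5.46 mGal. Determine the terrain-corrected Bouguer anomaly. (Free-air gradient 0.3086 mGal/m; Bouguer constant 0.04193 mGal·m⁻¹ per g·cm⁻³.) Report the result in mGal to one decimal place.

Drift-corrected reading = 982310.46 − (-0.215) = 982310.675 mGal
Free-air correction = 0.3086 × 3307.0 = 1020.54 mGal
Free-air anomaly = 982310.675 − 982911.97 + (1020.54) = 419.245 mGal
Bouguer slab correction = 0.04193 × 2.09 × 3307.0 = 289.80 mGal
Simple Bouguer anomaly = 419.245 − (289.80) = 129.445 mGal
Complete Bouguer anomaly = 129.445 + 5.46 = 134.905 mGal

134.9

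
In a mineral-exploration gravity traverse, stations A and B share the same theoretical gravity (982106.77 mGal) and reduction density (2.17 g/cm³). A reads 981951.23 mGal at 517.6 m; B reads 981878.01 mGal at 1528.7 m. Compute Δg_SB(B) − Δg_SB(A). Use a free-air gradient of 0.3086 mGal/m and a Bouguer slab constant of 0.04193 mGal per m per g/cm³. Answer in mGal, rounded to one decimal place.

146.8

Δg_SB(A) = 981951.23 − 982106.77 + 0.3086×517.6 − 0.04193×2.17×517.6 = -42.90 mGal
Δg_SB(B) = 981878.01 − 982106.77 + 0.3086×1528.7 − 0.04193×2.17×1528.7 = 103.90 mGal
Difference = 103.90 − (-42.90) = 146.80 mGal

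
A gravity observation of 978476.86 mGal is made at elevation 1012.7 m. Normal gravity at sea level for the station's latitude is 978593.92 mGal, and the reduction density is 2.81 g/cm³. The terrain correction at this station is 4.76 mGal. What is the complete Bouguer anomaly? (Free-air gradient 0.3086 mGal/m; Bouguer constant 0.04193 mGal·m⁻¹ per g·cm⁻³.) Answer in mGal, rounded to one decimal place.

Free-air correction = 0.3086 × 1012.7 = 312.52 mGal
Free-air anomaly = 978476.86 − 978593.92 + (312.52) = 195.46 mGal
Bouguer slab correction = 0.04193 × 2.81 × 1012.7 = 119.32 mGal
Simple Bouguer anomaly = 195.46 − (119.32) = 76.14 mGal
Complete Bouguer anomaly = 76.14 + 4.76 = 80.90 mGal

80.9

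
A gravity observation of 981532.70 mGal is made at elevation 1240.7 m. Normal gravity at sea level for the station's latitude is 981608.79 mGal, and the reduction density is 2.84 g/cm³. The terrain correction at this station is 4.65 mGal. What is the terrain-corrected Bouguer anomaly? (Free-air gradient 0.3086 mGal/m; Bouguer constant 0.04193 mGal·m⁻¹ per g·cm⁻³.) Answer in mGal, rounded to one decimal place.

Free-air correction = 0.3086 × 1240.7 = 382.88 mGal
Free-air anomaly = 981532.70 − 981608.79 + (382.88) = 306.79 mGal
Bouguer slab correction = 0.04193 × 2.84 × 1240.7 = 147.74 mGal
Simple Bouguer anomaly = 306.79 − (147.74) = 159.05 mGal
Complete Bouguer anomaly = 159.05 + 4.65 = 163.70 mGal

163.7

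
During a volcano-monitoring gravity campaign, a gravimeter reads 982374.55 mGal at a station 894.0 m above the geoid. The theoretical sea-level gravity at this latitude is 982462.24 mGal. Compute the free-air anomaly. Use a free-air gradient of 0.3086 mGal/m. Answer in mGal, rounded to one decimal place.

Free-air correction = 0.3086 × 894.0 = 275.89 mGal
Free-air anomaly = 982374.55 − 982462.24 + (275.89) = 188.20 mGal

188.2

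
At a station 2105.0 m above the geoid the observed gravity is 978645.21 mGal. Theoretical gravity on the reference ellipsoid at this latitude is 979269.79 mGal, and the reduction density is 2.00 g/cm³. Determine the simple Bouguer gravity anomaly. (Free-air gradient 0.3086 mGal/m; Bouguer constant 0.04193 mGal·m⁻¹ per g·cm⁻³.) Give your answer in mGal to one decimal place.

Free-air correction = 0.3086 × 2105.0 = 649.60 mGal
Free-air anomaly = 978645.21 − 979269.79 + (649.60) = 25.02 mGal
Bouguer slab correction = 0.04193 × 2.00 × 2105.0 = 176.53 mGal
Simple Bouguer anomaly = 25.02 − (176.53) = -151.51 mGal

-151.5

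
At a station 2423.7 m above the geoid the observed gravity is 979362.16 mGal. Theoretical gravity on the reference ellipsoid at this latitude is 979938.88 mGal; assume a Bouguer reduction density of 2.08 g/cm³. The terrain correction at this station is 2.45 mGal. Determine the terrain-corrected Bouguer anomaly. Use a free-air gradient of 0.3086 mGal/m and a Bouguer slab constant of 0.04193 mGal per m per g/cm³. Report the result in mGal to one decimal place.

-37.7

Free-air correction = 0.3086 × 2423.7 = 747.95 mGal
Free-air anomaly = 979362.16 − 979938.88 + (747.95) = 171.23 mGal
Bouguer slab correction = 0.04193 × 2.08 × 2423.7 = 211.38 mGal
Simple Bouguer anomaly = 171.23 − (211.38) = -40.15 mGal
Complete Bouguer anomaly = -40.15 + 2.45 = -37.70 mGal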